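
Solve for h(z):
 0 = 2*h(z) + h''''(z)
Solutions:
 h(z) = (C1*sin(2^(3/4)*z/2) + C2*cos(2^(3/4)*z/2))*exp(-2^(3/4)*z/2) + (C3*sin(2^(3/4)*z/2) + C4*cos(2^(3/4)*z/2))*exp(2^(3/4)*z/2)


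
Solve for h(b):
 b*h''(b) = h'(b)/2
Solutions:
 h(b) = C1 + C2*b^(3/2)


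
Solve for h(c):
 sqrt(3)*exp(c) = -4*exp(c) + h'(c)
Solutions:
 h(c) = C1 + sqrt(3)*exp(c) + 4*exp(c)


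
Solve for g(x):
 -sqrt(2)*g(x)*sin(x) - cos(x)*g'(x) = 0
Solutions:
 g(x) = C1*cos(x)^(sqrt(2))


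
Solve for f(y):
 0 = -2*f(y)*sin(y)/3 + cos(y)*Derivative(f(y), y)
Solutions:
 f(y) = C1/cos(y)^(2/3)


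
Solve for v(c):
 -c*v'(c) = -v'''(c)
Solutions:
 v(c) = C1 + Integral(C2*airyai(c) + C3*airybi(c), c)


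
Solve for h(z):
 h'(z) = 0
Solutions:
 h(z) = C1


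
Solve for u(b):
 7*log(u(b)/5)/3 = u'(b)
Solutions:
 3*Integral(1/(-log(_y) + log(5)), (_y, u(b)))/7 = C1 - b


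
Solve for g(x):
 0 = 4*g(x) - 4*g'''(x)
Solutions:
 g(x) = C3*exp(x) + (C1*sin(sqrt(3)*x/2) + C2*cos(sqrt(3)*x/2))*exp(-x/2)


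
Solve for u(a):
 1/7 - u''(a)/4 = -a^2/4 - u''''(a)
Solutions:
 u(a) = C1 + C2*a + C3*exp(-a/2) + C4*exp(a/2) + a^4/12 + 30*a^2/7


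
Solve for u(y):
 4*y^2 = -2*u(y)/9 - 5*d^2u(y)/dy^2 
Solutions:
 u(y) = C1*sin(sqrt(10)*y/15) + C2*cos(sqrt(10)*y/15) - 18*y^2 + 810


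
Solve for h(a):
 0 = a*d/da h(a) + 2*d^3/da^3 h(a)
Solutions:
 h(a) = C1 + Integral(C2*airyai(-2^(2/3)*a/2) + C3*airybi(-2^(2/3)*a/2), a)


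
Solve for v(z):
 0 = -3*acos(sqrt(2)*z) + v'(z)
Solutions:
 v(z) = C1 + 3*z*acos(sqrt(2)*z) - 3*sqrt(2)*sqrt(1 - 2*z^2)/2


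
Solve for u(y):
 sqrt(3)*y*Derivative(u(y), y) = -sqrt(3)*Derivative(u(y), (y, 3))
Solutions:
 u(y) = C1 + Integral(C2*airyai(-y) + C3*airybi(-y), y)


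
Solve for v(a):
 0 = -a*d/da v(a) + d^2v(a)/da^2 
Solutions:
 v(a) = C1 + C2*erfi(sqrt(2)*a/2)


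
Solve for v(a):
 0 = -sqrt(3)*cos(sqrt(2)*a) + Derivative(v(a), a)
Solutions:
 v(a) = C1 + sqrt(6)*sin(sqrt(2)*a)/2


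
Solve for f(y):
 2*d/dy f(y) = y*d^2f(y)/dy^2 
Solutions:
 f(y) = C1 + C2*y^3


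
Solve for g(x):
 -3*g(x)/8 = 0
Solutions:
 g(x) = 0


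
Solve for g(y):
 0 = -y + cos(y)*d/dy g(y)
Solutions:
 g(y) = C1 + Integral(y/cos(y), y)


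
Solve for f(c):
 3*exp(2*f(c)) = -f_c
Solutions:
 f(c) = log(-sqrt(-1/(C1 - 3*c))) - log(2)/2
 f(c) = log(-1/(C1 - 3*c))/2 - log(2)/2


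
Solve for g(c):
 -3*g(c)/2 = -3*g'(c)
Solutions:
 g(c) = C1*exp(c/2)


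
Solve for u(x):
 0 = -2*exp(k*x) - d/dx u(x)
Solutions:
 u(x) = C1 - 2*exp(k*x)/k


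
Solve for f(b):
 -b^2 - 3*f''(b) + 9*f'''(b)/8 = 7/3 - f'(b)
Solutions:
 f(b) = C1 + C2*exp(2*b*(2 - sqrt(2))/3) + C3*exp(2*b*(sqrt(2) + 2)/3) + b^3/3 + 3*b^2 + 217*b/12


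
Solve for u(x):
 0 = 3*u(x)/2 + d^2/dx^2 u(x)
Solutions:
 u(x) = C1*sin(sqrt(6)*x/2) + C2*cos(sqrt(6)*x/2)


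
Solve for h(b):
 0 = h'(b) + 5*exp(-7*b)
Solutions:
 h(b) = C1 + 5*exp(-7*b)/7


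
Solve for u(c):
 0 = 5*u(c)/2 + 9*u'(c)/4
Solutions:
 u(c) = C1*exp(-10*c/9)


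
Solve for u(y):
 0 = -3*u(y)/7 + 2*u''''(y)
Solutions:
 u(y) = C1*exp(-14^(3/4)*3^(1/4)*y/14) + C2*exp(14^(3/4)*3^(1/4)*y/14) + C3*sin(14^(3/4)*3^(1/4)*y/14) + C4*cos(14^(3/4)*3^(1/4)*y/14)


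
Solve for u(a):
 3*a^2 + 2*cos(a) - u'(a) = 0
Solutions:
 u(a) = C1 + a^3 + 2*sin(a)


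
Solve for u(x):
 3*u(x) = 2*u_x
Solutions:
 u(x) = C1*exp(3*x/2)


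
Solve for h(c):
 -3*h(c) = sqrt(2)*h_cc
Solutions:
 h(c) = C1*sin(2^(3/4)*sqrt(3)*c/2) + C2*cos(2^(3/4)*sqrt(3)*c/2)


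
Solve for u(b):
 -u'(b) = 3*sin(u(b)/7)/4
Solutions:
 3*b/4 + 7*log(cos(u(b)/7) - 1)/2 - 7*log(cos(u(b)/7) + 1)/2 = C1


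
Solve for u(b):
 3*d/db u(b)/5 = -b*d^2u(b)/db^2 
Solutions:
 u(b) = C1 + C2*b^(2/5)


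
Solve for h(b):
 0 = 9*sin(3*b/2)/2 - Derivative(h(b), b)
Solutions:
 h(b) = C1 - 3*cos(3*b/2)


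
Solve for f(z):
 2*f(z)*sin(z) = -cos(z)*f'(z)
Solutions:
 f(z) = C1*cos(z)^2


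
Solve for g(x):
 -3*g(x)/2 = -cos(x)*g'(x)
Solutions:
 g(x) = C1*(sin(x) + 1)^(3/4)/(sin(x) - 1)^(3/4)


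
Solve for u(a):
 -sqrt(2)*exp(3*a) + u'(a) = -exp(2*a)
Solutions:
 u(a) = C1 + sqrt(2)*exp(3*a)/3 - exp(2*a)/2


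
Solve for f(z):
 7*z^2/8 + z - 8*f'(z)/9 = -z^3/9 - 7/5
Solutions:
 f(z) = C1 + z^4/32 + 21*z^3/64 + 9*z^2/16 + 63*z/40


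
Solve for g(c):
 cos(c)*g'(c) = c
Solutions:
 g(c) = C1 + Integral(c/cos(c), c)


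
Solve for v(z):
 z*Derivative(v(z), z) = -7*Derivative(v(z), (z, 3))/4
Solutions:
 v(z) = C1 + Integral(C2*airyai(-14^(2/3)*z/7) + C3*airybi(-14^(2/3)*z/7), z)


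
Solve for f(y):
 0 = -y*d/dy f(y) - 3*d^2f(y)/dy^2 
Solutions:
 f(y) = C1 + C2*erf(sqrt(6)*y/6)


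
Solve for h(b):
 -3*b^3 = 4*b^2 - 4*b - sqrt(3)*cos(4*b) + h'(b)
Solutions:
 h(b) = C1 - 3*b^4/4 - 4*b^3/3 + 2*b^2 + sqrt(3)*sin(4*b)/4


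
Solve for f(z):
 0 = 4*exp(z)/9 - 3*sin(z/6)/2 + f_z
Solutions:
 f(z) = C1 - 4*exp(z)/9 - 9*cos(z/6)


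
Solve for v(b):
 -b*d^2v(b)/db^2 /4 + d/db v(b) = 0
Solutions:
 v(b) = C1 + C2*b^5


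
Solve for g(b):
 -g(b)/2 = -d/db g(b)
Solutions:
 g(b) = C1*exp(b/2)


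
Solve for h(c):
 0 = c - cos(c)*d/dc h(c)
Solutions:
 h(c) = C1 + Integral(c/cos(c), c)


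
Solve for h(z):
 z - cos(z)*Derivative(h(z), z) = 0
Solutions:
 h(z) = C1 + Integral(z/cos(z), z)


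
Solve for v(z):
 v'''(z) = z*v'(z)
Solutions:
 v(z) = C1 + Integral(C2*airyai(z) + C3*airybi(z), z)


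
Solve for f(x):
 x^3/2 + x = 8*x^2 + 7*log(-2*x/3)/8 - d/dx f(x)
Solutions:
 f(x) = C1 - x^4/8 + 8*x^3/3 - x^2/2 + 7*x*log(-x)/8 + 7*x*(-log(3) - 1 + log(2))/8


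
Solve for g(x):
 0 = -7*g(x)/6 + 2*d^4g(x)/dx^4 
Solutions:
 g(x) = C1*exp(-sqrt(2)*3^(3/4)*7^(1/4)*x/6) + C2*exp(sqrt(2)*3^(3/4)*7^(1/4)*x/6) + C3*sin(sqrt(2)*3^(3/4)*7^(1/4)*x/6) + C4*cos(sqrt(2)*3^(3/4)*7^(1/4)*x/6)


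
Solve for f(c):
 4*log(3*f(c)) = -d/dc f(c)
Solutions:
 Integral(1/(log(_y) + log(3)), (_y, f(c)))/4 = C1 - c


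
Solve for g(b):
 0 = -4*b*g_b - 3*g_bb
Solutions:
 g(b) = C1 + C2*erf(sqrt(6)*b/3)


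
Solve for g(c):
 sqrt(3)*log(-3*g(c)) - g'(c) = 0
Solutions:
 -sqrt(3)*Integral(1/(log(-_y) + log(3)), (_y, g(c)))/3 = C1 - c


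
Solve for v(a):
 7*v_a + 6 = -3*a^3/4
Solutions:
 v(a) = C1 - 3*a^4/112 - 6*a/7


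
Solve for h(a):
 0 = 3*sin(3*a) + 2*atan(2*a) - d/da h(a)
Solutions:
 h(a) = C1 + 2*a*atan(2*a) - log(4*a^2 + 1)/2 - cos(3*a)


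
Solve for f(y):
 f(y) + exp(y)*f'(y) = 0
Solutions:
 f(y) = C1*exp(exp(-y))


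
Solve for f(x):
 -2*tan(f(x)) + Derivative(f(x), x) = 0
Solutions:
 f(x) = pi - asin(C1*exp(2*x))
 f(x) = asin(C1*exp(2*x))


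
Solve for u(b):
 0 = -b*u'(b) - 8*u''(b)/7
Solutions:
 u(b) = C1 + C2*erf(sqrt(7)*b/4)


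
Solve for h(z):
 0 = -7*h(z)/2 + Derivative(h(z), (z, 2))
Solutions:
 h(z) = C1*exp(-sqrt(14)*z/2) + C2*exp(sqrt(14)*z/2)


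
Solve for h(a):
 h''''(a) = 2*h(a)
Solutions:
 h(a) = C1*exp(-2^(1/4)*a) + C2*exp(2^(1/4)*a) + C3*sin(2^(1/4)*a) + C4*cos(2^(1/4)*a)


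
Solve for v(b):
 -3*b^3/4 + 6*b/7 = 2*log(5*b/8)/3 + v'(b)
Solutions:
 v(b) = C1 - 3*b^4/16 + 3*b^2/7 - 2*b*log(b)/3 - 2*b*log(5)/3 + 2*b/3 + 2*b*log(2)


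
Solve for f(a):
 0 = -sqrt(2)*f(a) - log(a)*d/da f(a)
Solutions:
 f(a) = C1*exp(-sqrt(2)*li(a))


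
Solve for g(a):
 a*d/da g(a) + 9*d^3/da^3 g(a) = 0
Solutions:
 g(a) = C1 + Integral(C2*airyai(-3^(1/3)*a/3) + C3*airybi(-3^(1/3)*a/3), a)


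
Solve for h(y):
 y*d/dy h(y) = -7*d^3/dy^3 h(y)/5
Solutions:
 h(y) = C1 + Integral(C2*airyai(-5^(1/3)*7^(2/3)*y/7) + C3*airybi(-5^(1/3)*7^(2/3)*y/7), y)


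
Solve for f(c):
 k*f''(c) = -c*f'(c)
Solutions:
 f(c) = C1 + C2*sqrt(k)*erf(sqrt(2)*c*sqrt(1/k)/2)


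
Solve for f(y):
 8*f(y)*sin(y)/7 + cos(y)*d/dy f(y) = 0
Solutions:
 f(y) = C1*cos(y)^(8/7)


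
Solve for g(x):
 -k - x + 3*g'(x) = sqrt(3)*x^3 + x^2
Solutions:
 g(x) = C1 + k*x/3 + sqrt(3)*x^4/12 + x^3/9 + x^2/6


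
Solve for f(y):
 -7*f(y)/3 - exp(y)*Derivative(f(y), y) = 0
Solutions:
 f(y) = C1*exp(7*exp(-y)/3)


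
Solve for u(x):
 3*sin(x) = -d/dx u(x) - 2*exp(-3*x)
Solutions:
 u(x) = C1 + 3*cos(x) + 2*exp(-3*x)/3


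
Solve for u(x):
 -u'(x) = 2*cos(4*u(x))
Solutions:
 u(x) = -asin((C1 + exp(16*x))/(C1 - exp(16*x)))/4 + pi/4
 u(x) = asin((C1 + exp(16*x))/(C1 - exp(16*x)))/4


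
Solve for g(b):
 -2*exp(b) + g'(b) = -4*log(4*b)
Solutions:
 g(b) = C1 - 4*b*log(b) + 4*b*(1 - 2*log(2)) + 2*exp(b)


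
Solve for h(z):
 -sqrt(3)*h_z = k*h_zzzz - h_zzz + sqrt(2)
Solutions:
 h(z) = C1 + C2*exp(z*(-(sqrt(((27*sqrt(3) - 2/k^2)^2 - 4/k^4)/k^2)/2 + 27*sqrt(3)/(2*k) - 1/k^3)^(1/3) + 1/k - 1/(k^2*(sqrt(((27*sqrt(3) - 2/k^2)^2 - 4/k^4)/k^2)/2 + 27*sqrt(3)/(2*k) - 1/k^3)^(1/3)))/3) + C3*exp(z*((sqrt(((27*sqrt(3) - 2/k^2)^2 - 4/k^4)/k^2)/2 + 27*sqrt(3)/(2*k) - 1/k^3)^(1/3) - sqrt(3)*I*(sqrt(((27*sqrt(3) - 2/k^2)^2 - 4/k^4)/k^2)/2 + 27*sqrt(3)/(2*k) - 1/k^3)^(1/3) + 2/k - 4/(k^2*(-1 + sqrt(3)*I)*(sqrt(((27*sqrt(3) - 2/k^2)^2 - 4/k^4)/k^2)/2 + 27*sqrt(3)/(2*k) - 1/k^3)^(1/3)))/6) + C4*exp(z*((sqrt(((27*sqrt(3) - 2/k^2)^2 - 4/k^4)/k^2)/2 + 27*sqrt(3)/(2*k) - 1/k^3)^(1/3) + sqrt(3)*I*(sqrt(((27*sqrt(3) - 2/k^2)^2 - 4/k^4)/k^2)/2 + 27*sqrt(3)/(2*k) - 1/k^3)^(1/3) + 2/k + 4/(k^2*(1 + sqrt(3)*I)*(sqrt(((27*sqrt(3) - 2/k^2)^2 - 4/k^4)/k^2)/2 + 27*sqrt(3)/(2*k) - 1/k^3)^(1/3)))/6) - sqrt(6)*z/3


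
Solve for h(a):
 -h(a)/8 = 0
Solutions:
 h(a) = 0


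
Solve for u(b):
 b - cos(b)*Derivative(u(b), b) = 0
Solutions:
 u(b) = C1 + Integral(b/cos(b), b)


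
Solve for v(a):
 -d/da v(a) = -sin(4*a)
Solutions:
 v(a) = C1 - cos(4*a)/4


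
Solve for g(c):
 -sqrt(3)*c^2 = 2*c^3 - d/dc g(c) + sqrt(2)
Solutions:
 g(c) = C1 + c^4/2 + sqrt(3)*c^3/3 + sqrt(2)*c


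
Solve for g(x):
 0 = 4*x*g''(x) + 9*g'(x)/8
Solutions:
 g(x) = C1 + C2*x^(23/32)


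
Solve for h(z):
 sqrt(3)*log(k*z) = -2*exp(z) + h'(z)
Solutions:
 h(z) = C1 + sqrt(3)*z*log(k*z) - sqrt(3)*z + 2*exp(z)


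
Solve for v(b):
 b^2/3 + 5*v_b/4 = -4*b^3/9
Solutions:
 v(b) = C1 - 4*b^4/45 - 4*b^3/45


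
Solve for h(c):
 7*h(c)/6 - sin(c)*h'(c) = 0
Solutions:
 h(c) = C1*(cos(c) - 1)^(7/12)/(cos(c) + 1)^(7/12)


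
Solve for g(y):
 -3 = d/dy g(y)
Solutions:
 g(y) = C1 - 3*y


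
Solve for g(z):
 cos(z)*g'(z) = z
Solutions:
 g(z) = C1 + Integral(z/cos(z), z)


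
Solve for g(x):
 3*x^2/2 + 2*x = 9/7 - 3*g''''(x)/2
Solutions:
 g(x) = C1 + C2*x + C3*x^2 + C4*x^3 - x^6/360 - x^5/90 + x^4/28


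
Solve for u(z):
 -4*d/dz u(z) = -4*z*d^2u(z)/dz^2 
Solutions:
 u(z) = C1 + C2*z^2


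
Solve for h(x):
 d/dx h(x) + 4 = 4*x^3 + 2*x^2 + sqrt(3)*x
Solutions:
 h(x) = C1 + x^4 + 2*x^3/3 + sqrt(3)*x^2/2 - 4*x


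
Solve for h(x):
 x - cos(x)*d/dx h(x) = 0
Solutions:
 h(x) = C1 + Integral(x/cos(x), x)


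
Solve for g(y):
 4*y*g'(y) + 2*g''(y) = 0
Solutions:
 g(y) = C1 + C2*erf(y)


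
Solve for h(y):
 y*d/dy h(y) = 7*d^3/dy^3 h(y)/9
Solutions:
 h(y) = C1 + Integral(C2*airyai(21^(2/3)*y/7) + C3*airybi(21^(2/3)*y/7), y)


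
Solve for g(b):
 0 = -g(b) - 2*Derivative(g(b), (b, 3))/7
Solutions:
 g(b) = C3*exp(-2^(2/3)*7^(1/3)*b/2) + (C1*sin(2^(2/3)*sqrt(3)*7^(1/3)*b/4) + C2*cos(2^(2/3)*sqrt(3)*7^(1/3)*b/4))*exp(2^(2/3)*7^(1/3)*b/4)


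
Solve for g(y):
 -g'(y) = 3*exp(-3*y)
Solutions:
 g(y) = C1 + exp(-3*y)


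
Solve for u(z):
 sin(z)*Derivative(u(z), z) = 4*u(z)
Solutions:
 u(z) = C1*(cos(z)^2 - 2*cos(z) + 1)/(cos(z)^2 + 2*cos(z) + 1)


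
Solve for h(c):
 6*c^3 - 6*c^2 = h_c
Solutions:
 h(c) = C1 + 3*c^4/2 - 2*c^3


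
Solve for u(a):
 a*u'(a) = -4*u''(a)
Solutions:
 u(a) = C1 + C2*erf(sqrt(2)*a/4)


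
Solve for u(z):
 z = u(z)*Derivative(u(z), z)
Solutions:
 u(z) = -sqrt(C1 + z^2)
 u(z) = sqrt(C1 + z^2)


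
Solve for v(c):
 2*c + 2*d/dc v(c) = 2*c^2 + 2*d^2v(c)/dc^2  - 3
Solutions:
 v(c) = C1 + C2*exp(c) + c^3/3 + c^2/2 - c/2


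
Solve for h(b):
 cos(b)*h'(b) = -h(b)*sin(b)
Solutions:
 h(b) = C1*cos(b)


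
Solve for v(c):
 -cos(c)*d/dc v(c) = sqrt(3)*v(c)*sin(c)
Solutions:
 v(c) = C1*cos(c)^(sqrt(3))


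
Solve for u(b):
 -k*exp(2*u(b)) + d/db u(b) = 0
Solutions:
 u(b) = log(-sqrt(-1/(C1 + b*k))) - log(2)/2
 u(b) = log(-1/(C1 + b*k))/2 - log(2)/2


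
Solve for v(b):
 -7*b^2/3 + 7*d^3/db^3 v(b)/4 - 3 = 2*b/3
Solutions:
 v(b) = C1 + C2*b + C3*b^2 + b^5/45 + b^4/63 + 2*b^3/7


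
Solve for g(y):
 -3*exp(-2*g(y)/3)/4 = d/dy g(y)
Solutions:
 g(y) = 3*log(-sqrt(C1 - 3*y)) - 3*log(6)/2
 g(y) = 3*log(C1 - 3*y)/2 - 3*log(6)/2


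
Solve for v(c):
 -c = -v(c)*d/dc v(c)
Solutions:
 v(c) = -sqrt(C1 + c^2)
 v(c) = sqrt(C1 + c^2)


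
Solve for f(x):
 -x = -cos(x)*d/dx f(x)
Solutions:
 f(x) = C1 + Integral(x/cos(x), x)


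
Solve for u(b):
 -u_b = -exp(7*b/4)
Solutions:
 u(b) = C1 + 4*exp(7*b/4)/7


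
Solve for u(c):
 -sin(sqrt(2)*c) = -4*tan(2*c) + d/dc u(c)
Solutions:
 u(c) = C1 - 2*log(cos(2*c)) + sqrt(2)*cos(sqrt(2)*c)/2


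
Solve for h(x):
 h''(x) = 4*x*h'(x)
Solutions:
 h(x) = C1 + C2*erfi(sqrt(2)*x)


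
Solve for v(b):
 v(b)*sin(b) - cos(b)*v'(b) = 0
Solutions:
 v(b) = C1/cos(b)


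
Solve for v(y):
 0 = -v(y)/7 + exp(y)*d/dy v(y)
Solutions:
 v(y) = C1*exp(-exp(-y)/7)


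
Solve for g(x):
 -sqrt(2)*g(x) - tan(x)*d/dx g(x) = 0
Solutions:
 g(x) = C1/sin(x)^(sqrt(2))


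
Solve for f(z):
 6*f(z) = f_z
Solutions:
 f(z) = C1*exp(6*z)


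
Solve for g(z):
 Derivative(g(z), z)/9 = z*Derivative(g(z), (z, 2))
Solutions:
 g(z) = C1 + C2*z^(10/9)


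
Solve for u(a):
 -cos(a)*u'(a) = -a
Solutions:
 u(a) = C1 + Integral(a/cos(a), a)


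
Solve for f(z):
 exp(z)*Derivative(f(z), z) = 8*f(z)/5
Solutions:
 f(z) = C1*exp(-8*exp(-z)/5)


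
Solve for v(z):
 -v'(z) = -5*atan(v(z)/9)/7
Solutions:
 Integral(1/atan(_y/9), (_y, v(z))) = C1 + 5*z/7


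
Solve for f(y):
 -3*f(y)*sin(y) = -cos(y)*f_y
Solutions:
 f(y) = C1/cos(y)^3


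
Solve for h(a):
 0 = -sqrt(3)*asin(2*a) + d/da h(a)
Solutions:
 h(a) = C1 + sqrt(3)*(a*asin(2*a) + sqrt(1 - 4*a^2)/2)


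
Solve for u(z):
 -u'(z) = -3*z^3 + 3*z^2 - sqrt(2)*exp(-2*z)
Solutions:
 u(z) = C1 + 3*z^4/4 - z^3 - sqrt(2)*exp(-2*z)/2


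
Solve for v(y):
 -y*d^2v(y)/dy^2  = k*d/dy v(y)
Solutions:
 v(y) = C1 + y^(1 - re(k))*(C2*sin(log(y)*Abs(im(k))) + C3*cos(log(y)*im(k)))


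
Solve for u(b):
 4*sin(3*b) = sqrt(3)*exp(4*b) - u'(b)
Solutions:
 u(b) = C1 + sqrt(3)*exp(4*b)/4 + 4*cos(3*b)/3


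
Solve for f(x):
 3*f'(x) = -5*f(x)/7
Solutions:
 f(x) = C1*exp(-5*x/21)


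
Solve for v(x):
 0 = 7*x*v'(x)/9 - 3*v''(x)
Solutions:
 v(x) = C1 + C2*erfi(sqrt(42)*x/18)


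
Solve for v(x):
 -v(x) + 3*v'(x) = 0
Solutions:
 v(x) = C1*exp(x/3)


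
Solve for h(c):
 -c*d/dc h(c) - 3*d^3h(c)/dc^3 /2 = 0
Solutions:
 h(c) = C1 + Integral(C2*airyai(-2^(1/3)*3^(2/3)*c/3) + C3*airybi(-2^(1/3)*3^(2/3)*c/3), c)


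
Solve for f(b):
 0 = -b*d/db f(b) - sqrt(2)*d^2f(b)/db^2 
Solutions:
 f(b) = C1 + C2*erf(2^(1/4)*b/2)


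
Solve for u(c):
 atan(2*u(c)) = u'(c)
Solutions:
 Integral(1/atan(2*_y), (_y, u(c))) = C1 + c


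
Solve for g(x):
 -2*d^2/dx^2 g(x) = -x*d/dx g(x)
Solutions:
 g(x) = C1 + C2*erfi(x/2)


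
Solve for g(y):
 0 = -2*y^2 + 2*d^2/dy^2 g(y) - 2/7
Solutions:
 g(y) = C1 + C2*y + y^4/12 + y^2/14


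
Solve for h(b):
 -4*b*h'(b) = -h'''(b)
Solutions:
 h(b) = C1 + Integral(C2*airyai(2^(2/3)*b) + C3*airybi(2^(2/3)*b), b)


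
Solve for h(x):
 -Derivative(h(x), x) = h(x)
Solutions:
 h(x) = C1*exp(-x)


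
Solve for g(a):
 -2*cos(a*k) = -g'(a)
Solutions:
 g(a) = C1 + 2*sin(a*k)/k


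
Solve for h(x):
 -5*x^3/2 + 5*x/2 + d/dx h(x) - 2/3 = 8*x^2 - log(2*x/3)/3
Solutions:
 h(x) = C1 + 5*x^4/8 + 8*x^3/3 - 5*x^2/4 - x*log(x)/3 - x*log(2)/3 + x*log(3)/3 + x


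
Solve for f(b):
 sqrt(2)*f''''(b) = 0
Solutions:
 f(b) = C1 + C2*b + C3*b^2 + C4*b^3


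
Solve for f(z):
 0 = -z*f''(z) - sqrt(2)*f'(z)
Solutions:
 f(z) = C1 + C2*z^(1 - sqrt(2))


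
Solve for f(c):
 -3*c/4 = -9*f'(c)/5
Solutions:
 f(c) = C1 + 5*c^2/24


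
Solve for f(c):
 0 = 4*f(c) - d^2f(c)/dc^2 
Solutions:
 f(c) = C1*exp(-2*c) + C2*exp(2*c)


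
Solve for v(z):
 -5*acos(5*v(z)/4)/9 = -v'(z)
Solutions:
 Integral(1/acos(5*_y/4), (_y, v(z))) = C1 + 5*z/9


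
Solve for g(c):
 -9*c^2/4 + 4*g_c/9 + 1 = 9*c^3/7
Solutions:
 g(c) = C1 + 81*c^4/112 + 27*c^3/16 - 9*c/4


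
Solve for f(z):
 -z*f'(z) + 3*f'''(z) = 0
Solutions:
 f(z) = C1 + Integral(C2*airyai(3^(2/3)*z/3) + C3*airybi(3^(2/3)*z/3), z)


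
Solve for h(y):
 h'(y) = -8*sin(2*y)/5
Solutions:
 h(y) = C1 + 4*cos(2*y)/5


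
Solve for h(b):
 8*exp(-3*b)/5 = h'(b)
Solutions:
 h(b) = C1 - 8*exp(-3*b)/15


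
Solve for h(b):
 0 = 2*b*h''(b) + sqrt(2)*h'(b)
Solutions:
 h(b) = C1 + C2*b^(1 - sqrt(2)/2)


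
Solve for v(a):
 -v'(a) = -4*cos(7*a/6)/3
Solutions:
 v(a) = C1 + 8*sin(7*a/6)/7


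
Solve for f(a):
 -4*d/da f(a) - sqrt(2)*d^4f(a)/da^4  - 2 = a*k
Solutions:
 f(a) = C1 + C4*exp(-sqrt(2)*a) - a^2*k/8 - a/2 + (C2*sin(sqrt(6)*a/2) + C3*cos(sqrt(6)*a/2))*exp(sqrt(2)*a/2)


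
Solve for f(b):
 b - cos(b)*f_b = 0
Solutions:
 f(b) = C1 + Integral(b/cos(b), b)


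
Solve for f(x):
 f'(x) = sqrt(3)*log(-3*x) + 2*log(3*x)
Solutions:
 f(x) = C1 + x*(sqrt(3) + 2)*log(x) + x*(-2 - sqrt(3) + sqrt(3)*log(3) + 2*log(3) + sqrt(3)*I*pi)


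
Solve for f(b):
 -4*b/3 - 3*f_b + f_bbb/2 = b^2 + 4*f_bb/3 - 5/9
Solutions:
 f(b) = C1 + C2*exp(b*(4 - sqrt(70))/3) + C3*exp(b*(4 + sqrt(70))/3) - b^3/9 - 2*b^2/27 + 34*b/243


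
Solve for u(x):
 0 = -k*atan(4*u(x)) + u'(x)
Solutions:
 Integral(1/atan(4*_y), (_y, u(x))) = C1 + k*x


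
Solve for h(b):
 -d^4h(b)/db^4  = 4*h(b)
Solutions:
 h(b) = (C1*sin(b) + C2*cos(b))*exp(-b) + (C3*sin(b) + C4*cos(b))*exp(b)


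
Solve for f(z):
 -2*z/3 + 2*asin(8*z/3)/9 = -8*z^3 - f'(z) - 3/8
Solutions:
 f(z) = C1 - 2*z^4 + z^2/3 - 2*z*asin(8*z/3)/9 - 3*z/8 - sqrt(9 - 64*z^2)/36


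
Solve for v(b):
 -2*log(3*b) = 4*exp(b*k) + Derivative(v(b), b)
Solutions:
 v(b) = C1 - 2*b*log(b) + 2*b*(1 - log(3)) + Piecewise((-4*exp(b*k)/k, Ne(k, 0)), (-4*b, True))


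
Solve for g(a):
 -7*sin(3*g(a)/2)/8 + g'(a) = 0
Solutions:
 -7*a/8 + log(cos(3*g(a)/2) - 1)/3 - log(cos(3*g(a)/2) + 1)/3 = C1


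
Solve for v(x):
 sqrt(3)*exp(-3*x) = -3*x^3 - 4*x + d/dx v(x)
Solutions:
 v(x) = C1 + 3*x^4/4 + 2*x^2 - sqrt(3)*exp(-3*x)/3


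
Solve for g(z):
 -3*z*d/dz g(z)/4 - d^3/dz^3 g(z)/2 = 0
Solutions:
 g(z) = C1 + Integral(C2*airyai(-2^(2/3)*3^(1/3)*z/2) + C3*airybi(-2^(2/3)*3^(1/3)*z/2), z)


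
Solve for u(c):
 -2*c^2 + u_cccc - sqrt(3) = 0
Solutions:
 u(c) = C1 + C2*c + C3*c^2 + C4*c^3 + c^6/180 + sqrt(3)*c^4/24


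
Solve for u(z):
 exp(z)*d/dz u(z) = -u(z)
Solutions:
 u(z) = C1*exp(exp(-z))


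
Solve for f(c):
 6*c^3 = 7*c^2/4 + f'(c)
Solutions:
 f(c) = C1 + 3*c^4/2 - 7*c^3/12


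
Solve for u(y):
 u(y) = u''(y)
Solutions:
 u(y) = C1*exp(-y) + C2*exp(y)


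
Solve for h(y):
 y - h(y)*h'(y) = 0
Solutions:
 h(y) = -sqrt(C1 + y^2)
 h(y) = sqrt(C1 + y^2)


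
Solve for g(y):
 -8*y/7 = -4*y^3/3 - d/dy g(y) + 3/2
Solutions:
 g(y) = C1 - y^4/3 + 4*y^2/7 + 3*y/2


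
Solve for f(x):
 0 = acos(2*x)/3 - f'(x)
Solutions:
 f(x) = C1 + x*acos(2*x)/3 - sqrt(1 - 4*x^2)/6


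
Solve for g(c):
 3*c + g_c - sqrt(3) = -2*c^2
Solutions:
 g(c) = C1 - 2*c^3/3 - 3*c^2/2 + sqrt(3)*c


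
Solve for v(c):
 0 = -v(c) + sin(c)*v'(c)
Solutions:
 v(c) = C1*sqrt(cos(c) - 1)/sqrt(cos(c) + 1)


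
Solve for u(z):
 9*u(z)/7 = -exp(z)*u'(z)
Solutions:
 u(z) = C1*exp(9*exp(-z)/7)


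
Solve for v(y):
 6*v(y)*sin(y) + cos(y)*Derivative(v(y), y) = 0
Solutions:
 v(y) = C1*cos(y)^6


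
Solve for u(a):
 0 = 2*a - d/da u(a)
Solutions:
 u(a) = C1 + a^2


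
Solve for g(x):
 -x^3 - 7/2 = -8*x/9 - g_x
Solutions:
 g(x) = C1 + x^4/4 - 4*x^2/9 + 7*x/2


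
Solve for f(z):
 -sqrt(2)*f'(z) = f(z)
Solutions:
 f(z) = C1*exp(-sqrt(2)*z/2)


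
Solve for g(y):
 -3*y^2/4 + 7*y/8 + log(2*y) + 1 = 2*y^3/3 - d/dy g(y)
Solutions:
 g(y) = C1 + y^4/6 + y^3/4 - 7*y^2/16 - y*log(y) - y*log(2)


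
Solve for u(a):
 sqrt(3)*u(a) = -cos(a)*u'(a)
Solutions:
 u(a) = C1*(sin(a) - 1)^(sqrt(3)/2)/(sin(a) + 1)^(sqrt(3)/2)


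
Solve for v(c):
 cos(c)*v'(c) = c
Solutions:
 v(c) = C1 + Integral(c/cos(c), c)


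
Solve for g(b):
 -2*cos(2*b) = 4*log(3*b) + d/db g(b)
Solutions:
 g(b) = C1 - 4*b*log(b) - 4*b*log(3) + 4*b - sin(2*b)


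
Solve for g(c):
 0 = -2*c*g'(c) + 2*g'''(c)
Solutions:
 g(c) = C1 + Integral(C2*airyai(c) + C3*airybi(c), c)


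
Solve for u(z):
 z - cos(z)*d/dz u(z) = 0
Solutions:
 u(z) = C1 + Integral(z/cos(z), z)


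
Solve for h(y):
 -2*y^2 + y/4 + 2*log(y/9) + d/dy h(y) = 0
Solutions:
 h(y) = C1 + 2*y^3/3 - y^2/8 - 2*y*log(y) + 2*y + y*log(81)


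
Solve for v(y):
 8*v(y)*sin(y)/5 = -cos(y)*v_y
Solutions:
 v(y) = C1*cos(y)^(8/5)


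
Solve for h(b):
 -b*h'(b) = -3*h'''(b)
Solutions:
 h(b) = C1 + Integral(C2*airyai(3^(2/3)*b/3) + C3*airybi(3^(2/3)*b/3), b)


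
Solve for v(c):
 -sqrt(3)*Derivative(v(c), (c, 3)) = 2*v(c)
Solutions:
 v(c) = C3*exp(-2^(1/3)*3^(5/6)*c/3) + (C1*sin(6^(1/3)*c/2) + C2*cos(6^(1/3)*c/2))*exp(2^(1/3)*3^(5/6)*c/6)


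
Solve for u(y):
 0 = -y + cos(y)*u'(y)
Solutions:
 u(y) = C1 + Integral(y/cos(y), y)


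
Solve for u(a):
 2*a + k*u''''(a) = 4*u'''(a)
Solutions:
 u(a) = C1 + C2*a + C3*a^2 + C4*exp(4*a/k) + a^4/48 + a^3*k/48


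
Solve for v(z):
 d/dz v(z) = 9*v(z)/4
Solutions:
 v(z) = C1*exp(9*z/4)


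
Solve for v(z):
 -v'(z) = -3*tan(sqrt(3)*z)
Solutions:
 v(z) = C1 - sqrt(3)*log(cos(sqrt(3)*z))


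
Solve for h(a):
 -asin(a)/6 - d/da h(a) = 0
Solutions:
 h(a) = C1 - a*asin(a)/6 - sqrt(1 - a^2)/6


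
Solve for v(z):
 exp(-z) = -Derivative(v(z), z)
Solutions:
 v(z) = C1 + exp(-z)


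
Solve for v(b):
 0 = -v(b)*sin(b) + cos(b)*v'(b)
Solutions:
 v(b) = C1/cos(b)


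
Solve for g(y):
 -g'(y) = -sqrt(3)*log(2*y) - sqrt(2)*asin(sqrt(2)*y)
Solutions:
 g(y) = C1 + sqrt(3)*y*(log(y) - 1) + sqrt(3)*y*log(2) + sqrt(2)*(y*asin(sqrt(2)*y) + sqrt(2)*sqrt(1 - 2*y^2)/2)


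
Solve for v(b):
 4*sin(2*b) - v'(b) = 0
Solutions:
 v(b) = C1 - 2*cos(2*b)


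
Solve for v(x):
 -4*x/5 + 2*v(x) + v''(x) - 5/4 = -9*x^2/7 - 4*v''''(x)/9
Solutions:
 v(x) = -9*x^2/14 + 2*x/5 + (C1*sin(2^(3/4)*sqrt(3)*x*cos(atan(sqrt(23)/3)/2)/2) + C2*cos(2^(3/4)*sqrt(3)*x*cos(atan(sqrt(23)/3)/2)/2))*exp(-2^(3/4)*sqrt(3)*x*sin(atan(sqrt(23)/3)/2)/2) + (C3*sin(2^(3/4)*sqrt(3)*x*cos(atan(sqrt(23)/3)/2)/2) + C4*cos(2^(3/4)*sqrt(3)*x*cos(atan(sqrt(23)/3)/2)/2))*exp(2^(3/4)*sqrt(3)*x*sin(atan(sqrt(23)/3)/2)/2) + 71/56


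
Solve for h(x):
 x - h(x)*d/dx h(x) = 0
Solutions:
 h(x) = -sqrt(C1 + x^2)
 h(x) = sqrt(C1 + x^2)


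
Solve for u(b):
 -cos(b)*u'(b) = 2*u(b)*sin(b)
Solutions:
 u(b) = C1*cos(b)^2


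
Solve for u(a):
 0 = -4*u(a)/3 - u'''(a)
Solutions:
 u(a) = C3*exp(-6^(2/3)*a/3) + (C1*sin(2^(2/3)*3^(1/6)*a/2) + C2*cos(2^(2/3)*3^(1/6)*a/2))*exp(6^(2/3)*a/6)


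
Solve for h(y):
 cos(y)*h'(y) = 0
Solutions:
 h(y) = C1


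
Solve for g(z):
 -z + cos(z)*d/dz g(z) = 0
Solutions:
 g(z) = C1 + Integral(z/cos(z), z)


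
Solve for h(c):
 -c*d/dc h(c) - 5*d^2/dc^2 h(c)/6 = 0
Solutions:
 h(c) = C1 + C2*erf(sqrt(15)*c/5)


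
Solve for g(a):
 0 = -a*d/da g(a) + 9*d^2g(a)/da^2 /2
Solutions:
 g(a) = C1 + C2*erfi(a/3)


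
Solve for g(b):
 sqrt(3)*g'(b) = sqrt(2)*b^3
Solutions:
 g(b) = C1 + sqrt(6)*b^4/12


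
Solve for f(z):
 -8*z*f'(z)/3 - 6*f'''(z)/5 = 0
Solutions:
 f(z) = C1 + Integral(C2*airyai(-60^(1/3)*z/3) + C3*airybi(-60^(1/3)*z/3), z)


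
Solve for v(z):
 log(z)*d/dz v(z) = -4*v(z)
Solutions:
 v(z) = C1*exp(-4*li(z))


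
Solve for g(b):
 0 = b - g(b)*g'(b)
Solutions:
 g(b) = -sqrt(C1 + b^2)
 g(b) = sqrt(C1 + b^2)


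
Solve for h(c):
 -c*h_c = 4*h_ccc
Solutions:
 h(c) = C1 + Integral(C2*airyai(-2^(1/3)*c/2) + C3*airybi(-2^(1/3)*c/2), c)


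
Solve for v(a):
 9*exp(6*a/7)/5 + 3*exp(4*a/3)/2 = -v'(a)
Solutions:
 v(a) = C1 - 21*exp(6*a/7)/10 - 9*exp(4*a/3)/8


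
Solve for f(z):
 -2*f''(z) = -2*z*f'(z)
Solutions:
 f(z) = C1 + C2*erfi(sqrt(2)*z/2)


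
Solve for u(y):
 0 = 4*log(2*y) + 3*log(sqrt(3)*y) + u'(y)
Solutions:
 u(y) = C1 - 7*y*log(y) - y*log(48*sqrt(3)) + 7*y


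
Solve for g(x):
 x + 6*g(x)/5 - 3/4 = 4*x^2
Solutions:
 g(x) = 10*x^2/3 - 5*x/6 + 5/8


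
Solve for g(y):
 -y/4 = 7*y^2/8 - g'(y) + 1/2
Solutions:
 g(y) = C1 + 7*y^3/24 + y^2/8 + y/2


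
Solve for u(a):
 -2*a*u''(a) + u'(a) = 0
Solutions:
 u(a) = C1 + C2*a^(3/2)


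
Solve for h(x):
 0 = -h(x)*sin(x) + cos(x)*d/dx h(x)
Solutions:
 h(x) = C1/cos(x)


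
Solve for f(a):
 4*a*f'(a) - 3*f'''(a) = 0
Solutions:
 f(a) = C1 + Integral(C2*airyai(6^(2/3)*a/3) + C3*airybi(6^(2/3)*a/3), a)


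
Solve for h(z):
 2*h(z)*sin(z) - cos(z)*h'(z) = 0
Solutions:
 h(z) = C1/cos(z)^2


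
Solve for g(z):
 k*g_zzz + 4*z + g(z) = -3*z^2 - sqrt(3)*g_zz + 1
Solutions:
 g(z) = C1*exp(-z*(3^(1/3)*(sqrt(((9 + 2*sqrt(3)/k^2)^2 - 12/k^4)/k^2)/2 + 9/(2*k) + sqrt(3)/k^3)^(1/3) + sqrt(3)/k + 3^(2/3)/(k^2*(sqrt(((9 + 2*sqrt(3)/k^2)^2 - 12/k^4)/k^2)/2 + 9/(2*k) + sqrt(3)/k^3)^(1/3)))/3) + C2*exp(z*(3^(1/3)*(sqrt(((9 + 2*sqrt(3)/k^2)^2 - 12/k^4)/k^2)/2 + 9/(2*k) + sqrt(3)/k^3)^(1/3)/6 - 3^(5/6)*I*(sqrt(((9 + 2*sqrt(3)/k^2)^2 - 12/k^4)/k^2)/2 + 9/(2*k) + sqrt(3)/k^3)^(1/3)/6 - sqrt(3)/(3*k) - 2/(k^2*(-3^(1/3) + 3^(5/6)*I)*(sqrt(((9 + 2*sqrt(3)/k^2)^2 - 12/k^4)/k^2)/2 + 9/(2*k) + sqrt(3)/k^3)^(1/3)))) + C3*exp(z*(3^(1/3)*(sqrt(((9 + 2*sqrt(3)/k^2)^2 - 12/k^4)/k^2)/2 + 9/(2*k) + sqrt(3)/k^3)^(1/3)/6 + 3^(5/6)*I*(sqrt(((9 + 2*sqrt(3)/k^2)^2 - 12/k^4)/k^2)/2 + 9/(2*k) + sqrt(3)/k^3)^(1/3)/6 - sqrt(3)/(3*k) + 2/(k^2*(3^(1/3) + 3^(5/6)*I)*(sqrt(((9 + 2*sqrt(3)/k^2)^2 - 12/k^4)/k^2)/2 + 9/(2*k) + sqrt(3)/k^3)^(1/3)))) - 3*z^2 - 4*z + 1 + 6*sqrt(3)


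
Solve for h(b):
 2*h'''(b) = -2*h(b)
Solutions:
 h(b) = C3*exp(-b) + (C1*sin(sqrt(3)*b/2) + C2*cos(sqrt(3)*b/2))*exp(b/2)


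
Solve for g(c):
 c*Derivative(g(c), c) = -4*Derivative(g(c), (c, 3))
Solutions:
 g(c) = C1 + Integral(C2*airyai(-2^(1/3)*c/2) + C3*airybi(-2^(1/3)*c/2), c)


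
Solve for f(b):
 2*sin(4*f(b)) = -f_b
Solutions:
 f(b) = -acos((-C1 - exp(16*b))/(C1 - exp(16*b)))/4 + pi/2
 f(b) = acos((-C1 - exp(16*b))/(C1 - exp(16*b)))/4


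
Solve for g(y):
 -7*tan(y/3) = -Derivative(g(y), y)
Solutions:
 g(y) = C1 - 21*log(cos(y/3))


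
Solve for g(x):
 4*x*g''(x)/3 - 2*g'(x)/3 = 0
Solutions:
 g(x) = C1 + C2*x^(3/2)


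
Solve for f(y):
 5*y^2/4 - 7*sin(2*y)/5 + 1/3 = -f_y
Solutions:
 f(y) = C1 - 5*y^3/12 - y/3 - 7*cos(2*y)/10


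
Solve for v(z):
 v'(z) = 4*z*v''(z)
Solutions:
 v(z) = C1 + C2*z^(5/4)


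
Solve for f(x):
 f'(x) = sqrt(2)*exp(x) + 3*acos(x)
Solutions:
 f(x) = C1 + 3*x*acos(x) - 3*sqrt(1 - x^2) + sqrt(2)*exp(x)


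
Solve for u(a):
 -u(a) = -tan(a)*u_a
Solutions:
 u(a) = C1*sin(a)


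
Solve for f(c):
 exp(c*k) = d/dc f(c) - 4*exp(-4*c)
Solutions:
 f(c) = C1 - exp(-4*c) + exp(c*k)/k


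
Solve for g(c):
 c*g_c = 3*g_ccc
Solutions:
 g(c) = C1 + Integral(C2*airyai(3^(2/3)*c/3) + C3*airybi(3^(2/3)*c/3), c)


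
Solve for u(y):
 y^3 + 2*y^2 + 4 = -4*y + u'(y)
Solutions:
 u(y) = C1 + y^4/4 + 2*y^3/3 + 2*y^2 + 4*y


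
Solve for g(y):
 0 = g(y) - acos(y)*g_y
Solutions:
 g(y) = C1*exp(Integral(1/acos(y), y))


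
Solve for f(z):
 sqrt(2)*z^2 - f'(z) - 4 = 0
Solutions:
 f(z) = C1 + sqrt(2)*z^3/3 - 4*z


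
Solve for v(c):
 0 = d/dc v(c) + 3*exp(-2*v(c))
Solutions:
 v(c) = log(-sqrt(C1 - 6*c))
 v(c) = log(C1 - 6*c)/2


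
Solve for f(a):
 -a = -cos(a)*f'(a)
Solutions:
 f(a) = C1 + Integral(a/cos(a), a)


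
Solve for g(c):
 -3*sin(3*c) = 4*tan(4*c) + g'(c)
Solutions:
 g(c) = C1 + log(cos(4*c)) + cos(3*c)


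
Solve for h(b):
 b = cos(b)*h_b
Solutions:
 h(b) = C1 + Integral(b/cos(b), b)


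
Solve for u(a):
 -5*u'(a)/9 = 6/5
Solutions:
 u(a) = C1 - 54*a/25


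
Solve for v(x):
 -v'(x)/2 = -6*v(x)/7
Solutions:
 v(x) = C1*exp(12*x/7)


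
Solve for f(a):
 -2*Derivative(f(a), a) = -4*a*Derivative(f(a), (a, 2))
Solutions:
 f(a) = C1 + C2*a^(3/2)


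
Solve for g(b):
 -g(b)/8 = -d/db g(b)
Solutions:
 g(b) = C1*exp(b/8)


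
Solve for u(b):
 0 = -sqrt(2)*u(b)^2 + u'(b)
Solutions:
 u(b) = -1/(C1 + sqrt(2)*b)


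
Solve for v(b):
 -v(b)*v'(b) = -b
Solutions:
 v(b) = -sqrt(C1 + b^2)
 v(b) = sqrt(C1 + b^2)


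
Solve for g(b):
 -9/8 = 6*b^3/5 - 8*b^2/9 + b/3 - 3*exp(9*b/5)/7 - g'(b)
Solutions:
 g(b) = C1 + 3*b^4/10 - 8*b^3/27 + b^2/6 + 9*b/8 - 5*exp(9*b/5)/21


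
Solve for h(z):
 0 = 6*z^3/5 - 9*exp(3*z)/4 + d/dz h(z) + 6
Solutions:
 h(z) = C1 - 3*z^4/10 - 6*z + 3*exp(3*z)/4


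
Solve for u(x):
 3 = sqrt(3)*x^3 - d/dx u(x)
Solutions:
 u(x) = C1 + sqrt(3)*x^4/4 - 3*x


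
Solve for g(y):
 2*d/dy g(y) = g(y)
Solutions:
 g(y) = C1*exp(y/2)


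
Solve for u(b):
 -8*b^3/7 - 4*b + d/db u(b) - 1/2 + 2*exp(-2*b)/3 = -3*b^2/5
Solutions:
 u(b) = C1 + 2*b^4/7 - b^3/5 + 2*b^2 + b/2 + exp(-2*b)/3


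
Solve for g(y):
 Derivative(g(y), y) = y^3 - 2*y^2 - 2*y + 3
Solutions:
 g(y) = C1 + y^4/4 - 2*y^3/3 - y^2 + 3*y


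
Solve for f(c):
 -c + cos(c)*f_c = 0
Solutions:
 f(c) = C1 + Integral(c/cos(c), c)


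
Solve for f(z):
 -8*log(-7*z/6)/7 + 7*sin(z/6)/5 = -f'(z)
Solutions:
 f(z) = C1 + 8*z*log(-z)/7 - 8*z*log(6)/7 - 8*z/7 + 8*z*log(7)/7 + 42*cos(z/6)/5


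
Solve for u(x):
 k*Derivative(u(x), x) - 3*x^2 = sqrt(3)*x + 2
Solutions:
 u(x) = C1 + x^3/k + sqrt(3)*x^2/(2*k) + 2*x/k


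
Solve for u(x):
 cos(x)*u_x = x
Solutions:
 u(x) = C1 + Integral(x/cos(x), x)


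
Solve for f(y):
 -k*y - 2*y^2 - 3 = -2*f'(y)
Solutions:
 f(y) = C1 + k*y^2/4 + y^3/3 + 3*y/2


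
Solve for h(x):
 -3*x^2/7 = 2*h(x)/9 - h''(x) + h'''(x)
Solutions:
 h(x) = C1*exp(x*((sqrt(3) + 2)^(-1/3) + (sqrt(3) + 2)^(1/3) + 2)/6)*sin(sqrt(3)*x*(-(sqrt(3) + 2)^(1/3) + (sqrt(3) + 2)^(-1/3))/6) + C2*exp(x*((sqrt(3) + 2)^(-1/3) + (sqrt(3) + 2)^(1/3) + 2)/6)*cos(sqrt(3)*x*(-(sqrt(3) + 2)^(1/3) + (sqrt(3) + 2)^(-1/3))/6) + C3*exp(x*(-(sqrt(3) + 2)^(1/3) - 1/(sqrt(3) + 2)^(1/3) + 1)/3) - 27*x^2/14 - 243/14


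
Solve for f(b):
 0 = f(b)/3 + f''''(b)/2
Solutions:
 f(b) = (C1*sin(6^(3/4)*b/6) + C2*cos(6^(3/4)*b/6))*exp(-6^(3/4)*b/6) + (C3*sin(6^(3/4)*b/6) + C4*cos(6^(3/4)*b/6))*exp(6^(3/4)*b/6)


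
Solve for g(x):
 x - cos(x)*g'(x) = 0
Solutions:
 g(x) = C1 + Integral(x/cos(x), x)


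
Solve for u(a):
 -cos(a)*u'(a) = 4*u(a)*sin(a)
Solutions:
 u(a) = C1*cos(a)^4


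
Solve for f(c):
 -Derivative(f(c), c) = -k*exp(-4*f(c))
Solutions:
 f(c) = log(-I*(C1 + 4*c*k)^(1/4))
 f(c) = log(I*(C1 + 4*c*k)^(1/4))
 f(c) = log(-(C1 + 4*c*k)^(1/4))
 f(c) = log(C1 + 4*c*k)/4


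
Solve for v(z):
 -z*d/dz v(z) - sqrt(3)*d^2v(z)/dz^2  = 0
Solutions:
 v(z) = C1 + C2*erf(sqrt(2)*3^(3/4)*z/6)


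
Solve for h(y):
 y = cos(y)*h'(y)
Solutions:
 h(y) = C1 + Integral(y/cos(y), y)


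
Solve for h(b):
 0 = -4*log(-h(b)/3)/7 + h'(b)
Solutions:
 -7*Integral(1/(log(-_y) - log(3)), (_y, h(b)))/4 = C1 - b


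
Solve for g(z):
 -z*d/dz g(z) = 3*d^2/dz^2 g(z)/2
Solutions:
 g(z) = C1 + C2*erf(sqrt(3)*z/3)


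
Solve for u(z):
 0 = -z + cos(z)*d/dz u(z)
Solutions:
 u(z) = C1 + Integral(z/cos(z), z)


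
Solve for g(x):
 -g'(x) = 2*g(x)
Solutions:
 g(x) = C1*exp(-2*x)


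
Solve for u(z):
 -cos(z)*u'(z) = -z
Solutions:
 u(z) = C1 + Integral(z/cos(z), z)


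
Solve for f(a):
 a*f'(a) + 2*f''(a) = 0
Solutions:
 f(a) = C1 + C2*erf(a/2)


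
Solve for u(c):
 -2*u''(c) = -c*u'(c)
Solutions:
 u(c) = C1 + C2*erfi(c/2)


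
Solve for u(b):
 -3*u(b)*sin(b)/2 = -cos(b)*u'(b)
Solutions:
 u(b) = C1/cos(b)^(3/2)


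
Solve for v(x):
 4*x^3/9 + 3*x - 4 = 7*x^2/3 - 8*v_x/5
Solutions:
 v(x) = C1 - 5*x^4/72 + 35*x^3/72 - 15*x^2/16 + 5*x/2


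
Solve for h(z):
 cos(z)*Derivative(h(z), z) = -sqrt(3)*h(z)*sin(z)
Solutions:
 h(z) = C1*cos(z)^(sqrt(3))


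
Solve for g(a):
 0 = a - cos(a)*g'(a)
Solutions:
 g(a) = C1 + Integral(a/cos(a), a)


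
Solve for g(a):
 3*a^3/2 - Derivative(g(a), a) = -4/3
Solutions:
 g(a) = C1 + 3*a^4/8 + 4*a/3


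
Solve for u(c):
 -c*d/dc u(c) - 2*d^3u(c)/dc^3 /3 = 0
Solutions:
 u(c) = C1 + Integral(C2*airyai(-2^(2/3)*3^(1/3)*c/2) + C3*airybi(-2^(2/3)*3^(1/3)*c/2), c)


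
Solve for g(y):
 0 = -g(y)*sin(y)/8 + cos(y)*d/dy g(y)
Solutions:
 g(y) = C1/cos(y)^(1/8)


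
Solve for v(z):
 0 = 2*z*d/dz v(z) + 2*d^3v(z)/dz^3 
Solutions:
 v(z) = C1 + Integral(C2*airyai(-z) + C3*airybi(-z), z)


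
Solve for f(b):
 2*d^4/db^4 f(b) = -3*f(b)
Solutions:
 f(b) = (C1*sin(6^(1/4)*b/2) + C2*cos(6^(1/4)*b/2))*exp(-6^(1/4)*b/2) + (C3*sin(6^(1/4)*b/2) + C4*cos(6^(1/4)*b/2))*exp(6^(1/4)*b/2)


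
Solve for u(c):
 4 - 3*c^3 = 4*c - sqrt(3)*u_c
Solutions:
 u(c) = C1 + sqrt(3)*c^4/4 + 2*sqrt(3)*c^2/3 - 4*sqrt(3)*c/3


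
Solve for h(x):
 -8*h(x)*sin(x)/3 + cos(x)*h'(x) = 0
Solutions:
 h(x) = C1/cos(x)^(8/3)


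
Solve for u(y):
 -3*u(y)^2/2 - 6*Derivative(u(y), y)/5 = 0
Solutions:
 u(y) = 4/(C1 + 5*y)


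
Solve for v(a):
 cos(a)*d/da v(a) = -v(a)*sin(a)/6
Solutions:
 v(a) = C1*cos(a)^(1/6)


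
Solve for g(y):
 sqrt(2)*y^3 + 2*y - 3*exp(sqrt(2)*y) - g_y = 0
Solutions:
 g(y) = C1 + sqrt(2)*y^4/4 + y^2 - 3*sqrt(2)*exp(sqrt(2)*y)/2


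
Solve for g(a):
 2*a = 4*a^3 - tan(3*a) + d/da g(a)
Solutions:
 g(a) = C1 - a^4 + a^2 - log(cos(3*a))/3


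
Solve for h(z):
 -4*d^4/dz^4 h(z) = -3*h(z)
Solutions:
 h(z) = C1*exp(-sqrt(2)*3^(1/4)*z/2) + C2*exp(sqrt(2)*3^(1/4)*z/2) + C3*sin(sqrt(2)*3^(1/4)*z/2) + C4*cos(sqrt(2)*3^(1/4)*z/2)


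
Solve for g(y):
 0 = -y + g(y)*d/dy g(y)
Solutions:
 g(y) = -sqrt(C1 + y^2)
 g(y) = sqrt(C1 + y^2)


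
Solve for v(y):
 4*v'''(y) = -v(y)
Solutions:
 v(y) = C3*exp(-2^(1/3)*y/2) + (C1*sin(2^(1/3)*sqrt(3)*y/4) + C2*cos(2^(1/3)*sqrt(3)*y/4))*exp(2^(1/3)*y/4)


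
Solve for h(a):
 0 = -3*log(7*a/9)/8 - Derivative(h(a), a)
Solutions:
 h(a) = C1 - 3*a*log(a)/8 - 3*a*log(7)/8 + 3*a/8 + 3*a*log(3)/4


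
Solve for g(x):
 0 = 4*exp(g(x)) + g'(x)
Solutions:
 g(x) = log(1/(C1 + 4*x))


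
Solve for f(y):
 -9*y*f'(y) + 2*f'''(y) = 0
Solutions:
 f(y) = C1 + Integral(C2*airyai(6^(2/3)*y/2) + C3*airybi(6^(2/3)*y/2), y)


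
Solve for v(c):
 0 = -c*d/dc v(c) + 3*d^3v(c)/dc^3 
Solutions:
 v(c) = C1 + Integral(C2*airyai(3^(2/3)*c/3) + C3*airybi(3^(2/3)*c/3), c)


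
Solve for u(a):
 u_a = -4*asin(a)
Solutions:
 u(a) = C1 - 4*a*asin(a) - 4*sqrt(1 - a^2)


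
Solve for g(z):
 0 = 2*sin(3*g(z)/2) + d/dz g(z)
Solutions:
 g(z) = -2*acos((-C1 - exp(6*z))/(C1 - exp(6*z)))/3 + 4*pi/3
 g(z) = 2*acos((-C1 - exp(6*z))/(C1 - exp(6*z)))/3


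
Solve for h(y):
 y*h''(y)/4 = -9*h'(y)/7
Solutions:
 h(y) = C1 + C2/y^(29/7)


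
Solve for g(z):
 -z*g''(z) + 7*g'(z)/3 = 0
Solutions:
 g(z) = C1 + C2*z^(10/3)


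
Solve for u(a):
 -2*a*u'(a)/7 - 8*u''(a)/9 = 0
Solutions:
 u(a) = C1 + C2*erf(3*sqrt(14)*a/28)


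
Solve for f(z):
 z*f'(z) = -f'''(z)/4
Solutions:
 f(z) = C1 + Integral(C2*airyai(-2^(2/3)*z) + C3*airybi(-2^(2/3)*z), z)


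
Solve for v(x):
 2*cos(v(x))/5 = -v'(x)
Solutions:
 2*x/5 - log(sin(v(x)) - 1)/2 + log(sin(v(x)) + 1)/2 = C1


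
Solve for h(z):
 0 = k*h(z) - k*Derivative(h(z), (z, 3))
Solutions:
 h(z) = C3*exp(z) + (C1*sin(sqrt(3)*z/2) + C2*cos(sqrt(3)*z/2))*exp(-z/2)


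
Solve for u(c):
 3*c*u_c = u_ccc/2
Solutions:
 u(c) = C1 + Integral(C2*airyai(6^(1/3)*c) + C3*airybi(6^(1/3)*c), c)


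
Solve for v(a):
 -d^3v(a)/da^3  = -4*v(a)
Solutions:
 v(a) = C3*exp(2^(2/3)*a) + (C1*sin(2^(2/3)*sqrt(3)*a/2) + C2*cos(2^(2/3)*sqrt(3)*a/2))*exp(-2^(2/3)*a/2)


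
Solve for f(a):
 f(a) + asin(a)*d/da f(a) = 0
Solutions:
 f(a) = C1*exp(-Integral(1/asin(a), a))


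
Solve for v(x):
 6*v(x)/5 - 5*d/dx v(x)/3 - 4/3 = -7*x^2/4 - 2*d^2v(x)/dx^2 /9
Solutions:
 v(x) = C1*exp(3*x*(25 - sqrt(385))/20) + C2*exp(3*x*(sqrt(385) + 25)/20) - 35*x^2/24 - 875*x/216 - 15455/3888


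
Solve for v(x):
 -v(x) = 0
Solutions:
 v(x) = 0


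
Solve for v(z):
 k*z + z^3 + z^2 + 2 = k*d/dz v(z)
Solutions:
 v(z) = C1 + z^2/2 + z^4/(4*k) + z^3/(3*k) + 2*z/k


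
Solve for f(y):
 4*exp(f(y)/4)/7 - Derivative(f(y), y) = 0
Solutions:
 f(y) = 4*log(-1/(C1 + 4*y)) + 4*log(28)


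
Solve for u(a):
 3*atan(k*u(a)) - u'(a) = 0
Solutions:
 Integral(1/atan(_y*k), (_y, u(a))) = C1 + 3*a


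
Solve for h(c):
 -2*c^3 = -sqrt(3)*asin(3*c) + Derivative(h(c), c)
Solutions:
 h(c) = C1 - c^4/2 + sqrt(3)*(c*asin(3*c) + sqrt(1 - 9*c^2)/3)


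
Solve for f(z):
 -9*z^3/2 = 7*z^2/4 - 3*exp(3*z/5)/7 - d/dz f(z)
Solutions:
 f(z) = C1 + 9*z^4/8 + 7*z^3/12 - 5*exp(3*z/5)/7


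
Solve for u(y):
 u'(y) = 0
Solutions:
 u(y) = C1


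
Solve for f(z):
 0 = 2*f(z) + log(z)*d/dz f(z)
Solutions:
 f(z) = C1*exp(-2*li(z))


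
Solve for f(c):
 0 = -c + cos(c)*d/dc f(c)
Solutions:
 f(c) = C1 + Integral(c/cos(c), c)


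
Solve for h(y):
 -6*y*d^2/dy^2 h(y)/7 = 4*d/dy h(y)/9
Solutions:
 h(y) = C1 + C2*y^(13/27)


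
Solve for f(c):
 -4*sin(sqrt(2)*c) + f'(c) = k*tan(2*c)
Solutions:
 f(c) = C1 - k*log(cos(2*c))/2 - 2*sqrt(2)*cos(sqrt(2)*c)


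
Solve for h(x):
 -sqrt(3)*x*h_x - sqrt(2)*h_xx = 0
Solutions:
 h(x) = C1 + C2*erf(6^(1/4)*x/2)


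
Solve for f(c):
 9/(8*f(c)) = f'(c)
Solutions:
 f(c) = -sqrt(C1 + 9*c)/2
 f(c) = sqrt(C1 + 9*c)/2


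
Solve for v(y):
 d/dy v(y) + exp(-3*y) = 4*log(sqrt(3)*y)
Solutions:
 v(y) = C1 + 4*y*log(y) + 2*y*(-2 + log(3)) + exp(-3*y)/3


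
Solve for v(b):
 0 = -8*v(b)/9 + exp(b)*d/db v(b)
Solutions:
 v(b) = C1*exp(-8*exp(-b)/9)


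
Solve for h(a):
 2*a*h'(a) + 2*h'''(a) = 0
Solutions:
 h(a) = C1 + Integral(C2*airyai(-a) + C3*airybi(-a), a)


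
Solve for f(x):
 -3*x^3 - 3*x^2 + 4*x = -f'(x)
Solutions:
 f(x) = C1 + 3*x^4/4 + x^3 - 2*x^2


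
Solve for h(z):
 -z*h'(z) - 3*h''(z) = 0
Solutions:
 h(z) = C1 + C2*erf(sqrt(6)*z/6)


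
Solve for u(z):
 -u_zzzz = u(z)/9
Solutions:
 u(z) = (C1*sin(sqrt(6)*z/6) + C2*cos(sqrt(6)*z/6))*exp(-sqrt(6)*z/6) + (C3*sin(sqrt(6)*z/6) + C4*cos(sqrt(6)*z/6))*exp(sqrt(6)*z/6)


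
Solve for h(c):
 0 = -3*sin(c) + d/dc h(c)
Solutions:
 h(c) = C1 - 3*cos(c)


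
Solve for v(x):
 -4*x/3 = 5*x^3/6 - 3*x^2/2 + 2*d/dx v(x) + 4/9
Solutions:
 v(x) = C1 - 5*x^4/48 + x^3/4 - x^2/3 - 2*x/9


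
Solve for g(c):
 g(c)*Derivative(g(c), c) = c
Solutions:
 g(c) = -sqrt(C1 + c^2)
 g(c) = sqrt(C1 + c^2)


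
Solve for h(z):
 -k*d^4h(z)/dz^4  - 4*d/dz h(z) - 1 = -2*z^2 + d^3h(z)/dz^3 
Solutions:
 h(z) = C1 + C2*exp(-z*((sqrt(((54 + k^(-2))^2 - 1/k^4)/k^2) + 54/k + k^(-3))^(1/3) + 1/k + 1/(k^2*(sqrt(((54 + k^(-2))^2 - 1/k^4)/k^2) + 54/k + k^(-3))^(1/3)))/3) + C3*exp(z*((sqrt(((54 + k^(-2))^2 - 1/k^4)/k^2) + 54/k + k^(-3))^(1/3) - sqrt(3)*I*(sqrt(((54 + k^(-2))^2 - 1/k^4)/k^2) + 54/k + k^(-3))^(1/3) - 2/k - 4/(k^2*(-1 + sqrt(3)*I)*(sqrt(((54 + k^(-2))^2 - 1/k^4)/k^2) + 54/k + k^(-3))^(1/3)))/6) + C4*exp(z*((sqrt(((54 + k^(-2))^2 - 1/k^4)/k^2) + 54/k + k^(-3))^(1/3) + sqrt(3)*I*(sqrt(((54 + k^(-2))^2 - 1/k^4)/k^2) + 54/k + k^(-3))^(1/3) - 2/k + 4/(k^2*(1 + sqrt(3)*I)*(sqrt(((54 + k^(-2))^2 - 1/k^4)/k^2) + 54/k + k^(-3))^(1/3)))/6) + z^3/6 - z/2
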